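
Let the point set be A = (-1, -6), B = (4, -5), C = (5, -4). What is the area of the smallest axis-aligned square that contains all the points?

The bounding box has width 6 and height 2.
An axis-aligned square enclosing the set must have side ≥ max(width, height).
So the minimum side is max(6, 2) = 6.
Area = 6² = 36.

36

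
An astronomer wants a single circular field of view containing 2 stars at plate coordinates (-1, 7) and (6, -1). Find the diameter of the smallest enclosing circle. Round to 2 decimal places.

The smallest circle enclosing two points has them as diameter endpoints.
Centre = midpoint = (2.5, 3); r² = |(-1, 7)−(6, -1)|²/4 = 113/4 = 28.25.
Diameter = 2r = 2√(28.25) ≈ 10.63.

10.63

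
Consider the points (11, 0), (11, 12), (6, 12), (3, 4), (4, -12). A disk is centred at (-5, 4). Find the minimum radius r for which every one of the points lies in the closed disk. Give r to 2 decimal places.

18.36

The required radius is the distance from (-5, 4) to the farthest point.
Squared distances: 272, 320, 185, 64, 337.
Maximum is 337, attained at (4, -12).
r = √337 ≈ 18.36.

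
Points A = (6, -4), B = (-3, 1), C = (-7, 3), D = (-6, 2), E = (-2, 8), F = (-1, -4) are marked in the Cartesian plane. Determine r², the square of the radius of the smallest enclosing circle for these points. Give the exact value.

A smallest enclosing disk is always determined by at most three of the input points on its boundary.
The minimum enclosing circle is determined by three boundary points: A, C, E.
Their circumcentre is (0.2, 0.8) with r² = 56.68.
The farthest remaining point D is at distance² 39.88 ≤ 56.68.

56.68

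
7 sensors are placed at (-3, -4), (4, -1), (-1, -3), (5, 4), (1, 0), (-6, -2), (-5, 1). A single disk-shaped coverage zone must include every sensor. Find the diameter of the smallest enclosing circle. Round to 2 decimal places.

A smallest enclosing disk is always determined by at most three of the input points on its boundary.
The farthest pair is (5, 4)–(-6, -2) with squared distance 157. The circle on this segment as diameter has centre (-0.5, 1) and r² = 157/4 = 39.25.
Check (-3, -4): distance² to centre = 31.25 ≤ 39.25, so it lies inside.
All remaining points lie in this disk, and no smaller disk contains both endpoints, so this is the minimum enclosing circle.
Diameter = 2r = 2√(39.25) ≈ 12.53.

12.53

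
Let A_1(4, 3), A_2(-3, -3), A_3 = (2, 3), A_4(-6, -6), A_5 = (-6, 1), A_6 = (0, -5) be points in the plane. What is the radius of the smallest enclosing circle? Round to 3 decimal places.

The farthest pair is A_1–A_4 with squared distance 181. The circle on this segment as diameter has centre (-1, -1.5) and r² = 181/4 = 45.25.
Check A_2: distance² to centre = 6.25 ≤ 45.25, so it lies inside.
All remaining points lie in this disk, and no smaller disk contains both endpoints, so this is the minimum enclosing circle.
r = √(45.25) ≈ 6.727.

6.727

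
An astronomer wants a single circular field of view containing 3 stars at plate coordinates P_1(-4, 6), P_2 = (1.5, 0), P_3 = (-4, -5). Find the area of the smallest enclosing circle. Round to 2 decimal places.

95.03

Side lengths²: P_1P_2² = 66.25, P_1P_3² = 121, P_2P_3² = 55.25.
Since P_1P_3² = 121 < 66.25 + 55.25 = 121.5, the triangle is acute, so the smallest enclosing circle is the circumcircle.
Circumcentre = (-175/44, 0.5), r² = 58565/1936.
Area = π·r² = π·58565/1936 ≈ 95.03.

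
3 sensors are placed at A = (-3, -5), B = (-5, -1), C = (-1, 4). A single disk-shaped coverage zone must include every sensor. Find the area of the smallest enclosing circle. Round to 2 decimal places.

Side lengths²: AB² = 20, AC² = 85, BC² = 41.
Since AC² = 85 ≥ 41 + 20 = 61, the angle opposite AC is not acute, so the smallest enclosing circle has AC as diameter.
Centre = midpoint of AC = (-2, -0.5), r² = 85/4 = 21.25.
Area = π·r² = π·21.25 ≈ 66.76.

66.76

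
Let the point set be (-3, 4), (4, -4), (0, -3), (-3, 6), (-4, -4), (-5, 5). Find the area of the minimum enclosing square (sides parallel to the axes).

The bounding box has width 9 and height 10.
An axis-aligned square enclosing the set must have side ≥ max(width, height).
So the minimum side is max(9, 10) = 10.
Area = 10² = 100.

100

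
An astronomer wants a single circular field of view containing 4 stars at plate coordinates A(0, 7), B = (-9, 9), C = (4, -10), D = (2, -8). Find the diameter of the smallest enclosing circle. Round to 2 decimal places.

23.02

A smallest enclosing disk is always determined by at most three of the input points on its boundary.
The farthest pair is B–C with squared distance 530. The circle on this segment as diameter has centre (-2.5, -0.5) and r² = 530/4 = 132.5.
Check A: distance² to centre = 62.5 ≤ 132.5, so it lies inside.
All remaining points lie in this disk, and no smaller disk contains both endpoints, so this is the minimum enclosing circle.
Diameter = 2r = 2√(132.5) ≈ 23.02.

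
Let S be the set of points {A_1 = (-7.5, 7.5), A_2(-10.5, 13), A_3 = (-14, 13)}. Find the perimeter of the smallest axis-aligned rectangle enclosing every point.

24

Width = max x − min x = -7.5 − (-14) = 6.5.
Height = max y − min y = 13 − 7.5 = 5.5.
Perimeter = 2(6.5 + 5.5) = 24.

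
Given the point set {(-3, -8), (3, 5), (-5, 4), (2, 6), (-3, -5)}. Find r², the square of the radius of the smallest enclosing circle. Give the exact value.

55.25

A smallest enclosing disk is always determined by at most three of the input points on its boundary.
The farthest pair is (-3, -8)–(2, 6) with squared distance 221. The circle on this segment as diameter has centre (-0.5, -1) and r² = 221/4 = 55.25.
Check (3, 5): distance² to centre = 48.25 ≤ 55.25, so it lies inside.
All remaining points lie in this disk, and no smaller disk contains both endpoints, so this is the minimum enclosing circle.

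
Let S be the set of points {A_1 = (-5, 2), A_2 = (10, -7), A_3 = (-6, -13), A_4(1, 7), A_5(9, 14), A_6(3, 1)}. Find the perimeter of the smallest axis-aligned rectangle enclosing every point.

86

Width = max x − min x = 10 − (-6) = 16.
Height = max y − min y = 14 − (-13) = 27.
Perimeter = 2(16 + 27) = 86.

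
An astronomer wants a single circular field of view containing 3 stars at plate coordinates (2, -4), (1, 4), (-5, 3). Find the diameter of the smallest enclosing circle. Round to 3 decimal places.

Call the three points A, B, C in the order given.
Side lengths²: AB² = 65, AC² = 98, BC² = 37.
Since AC² = 98 < 65 + 37 = 102, the triangle is acute, so the smallest enclosing circle is the circumcircle.
Circumcentre = (-19/14, -5/14), r² = 2405/98.
Diameter = 2r = 2√(2405/98) ≈ 9.908.

9.908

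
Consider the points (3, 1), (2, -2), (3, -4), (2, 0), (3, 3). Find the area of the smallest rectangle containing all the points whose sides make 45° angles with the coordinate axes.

In coordinates u = x + y, v = x − y the rectangle is axis-aligned; the map (x,y)→(u,v) scales areas by 2.
u-values: 4, 0, -1, 2, 6; range = 6 − (-1) = 7.
v-values: 2, 4, 7, 2, 0; range = 7 − 0 = 7.
Area = (7 × 7) / 2 = 24.5.

24.5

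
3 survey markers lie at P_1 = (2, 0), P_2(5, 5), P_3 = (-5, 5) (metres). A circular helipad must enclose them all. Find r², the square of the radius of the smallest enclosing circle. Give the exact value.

Side lengths²: P_1P_2² = 34, P_1P_3² = 74, P_2P_3² = 100.
Since P_2P_3² = 100 < 74 + 34 = 108, the triangle is acute, so the smallest enclosing circle is the circumcircle.
Circumcentre = (0, 4.6), r² = 25.16.

25.16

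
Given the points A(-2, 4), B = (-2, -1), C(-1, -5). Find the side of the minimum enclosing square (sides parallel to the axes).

9

The bounding box has width 1 and height 9.
An axis-aligned square enclosing the set must have side ≥ max(width, height).
So the minimum side is max(1, 9) = 9.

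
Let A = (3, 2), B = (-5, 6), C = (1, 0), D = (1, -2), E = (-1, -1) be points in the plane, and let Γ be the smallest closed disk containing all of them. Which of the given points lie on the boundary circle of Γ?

A, B, D

The minimum enclosing circle of a finite set is fixed by two of the points (as a diameter) or three (as a circumcircle).
The farthest pair is B–D with squared distance 100. The circle on this segment as diameter has centre (-2, 2) and r² = 100/4 = 25.
Check A: distance² to centre = 25 ≤ 25, so it lies inside.
All remaining points lie in this disk, and no smaller disk contains both endpoints, so this is the minimum enclosing circle.
The points at distance exactly r from the centre are A, B, D — 3 points.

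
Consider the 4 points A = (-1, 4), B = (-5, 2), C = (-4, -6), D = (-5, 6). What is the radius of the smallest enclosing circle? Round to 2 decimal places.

6.02

By Welzl's lemma the MEC is supported by two points (diametrically opposite) or three points (on a circumcircle).
The farthest pair is C–D with squared distance 145. The circle on this segment as diameter has centre (-4.5, 0) and r² = 145/4 = 36.25.
Check A: distance² to centre = 28.25 ≤ 36.25, so it lies inside.
All remaining points lie in this disk, and no smaller disk contains both endpoints, so this is the minimum enclosing circle.
r = √(36.25) ≈ 6.02.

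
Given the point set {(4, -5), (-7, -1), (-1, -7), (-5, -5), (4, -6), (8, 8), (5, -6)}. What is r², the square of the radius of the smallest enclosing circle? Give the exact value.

By Welzl's lemma the MEC is supported by two points (diametrically opposite) or three points (on a circumcircle).
The farthest pair is (-5, -5)–(8, 8) with squared distance 338. The circle on this segment as diameter has centre (1.5, 1.5) and r² = 338/4 = 84.5.
Check (4, -5): distance² to centre = 48.5 ≤ 84.5, so it lies inside.
All remaining points lie in this disk, and no smaller disk contains both endpoints, so this is the minimum enclosing circle.

84.5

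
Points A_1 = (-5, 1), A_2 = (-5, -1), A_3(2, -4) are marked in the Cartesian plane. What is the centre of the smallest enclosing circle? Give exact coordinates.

Side lengths²: A_1A_2² = 4, A_1A_3² = 74, A_2A_3² = 58.
Since A_1A_3² = 74 ≥ 58 + 4 = 62, the angle opposite A_1A_3 is not acute, so the smallest enclosing circle has A_1A_3 as diameter.
Centre = midpoint of A_1A_3 = (-1.5, -1.5), r² = 74/4 = 18.5.
Centre = (-1.5, -1.5).

(-1.5, -1.5)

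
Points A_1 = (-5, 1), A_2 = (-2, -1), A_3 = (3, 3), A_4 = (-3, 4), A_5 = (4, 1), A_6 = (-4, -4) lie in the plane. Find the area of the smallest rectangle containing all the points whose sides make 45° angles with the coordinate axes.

In coordinates u = x + y, v = x − y the rectangle is axis-aligned; the map (x,y)→(u,v) scales areas by 2.
u-values: -4, -3, 6, 1, 5, -8; range = 6 − (-8) = 14.
v-values: -6, -1, 0, -7, 3, 0; range = 3 − (-7) = 10.
Area = (14 × 10) / 2 = 70.

70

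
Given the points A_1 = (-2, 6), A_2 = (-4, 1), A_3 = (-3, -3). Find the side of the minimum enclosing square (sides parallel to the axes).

9

The bounding box has width 2 and height 9.
An axis-aligned square enclosing the set must have side ≥ max(width, height).
So the minimum side is max(2, 9) = 9.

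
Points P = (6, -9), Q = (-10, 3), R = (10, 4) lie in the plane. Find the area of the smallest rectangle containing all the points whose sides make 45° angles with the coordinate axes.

294

In coordinates u = x + y, v = x − y the rectangle is axis-aligned; the map (x,y)→(u,v) scales areas by 2.
u-values: -3, -7, 14; range = 14 − (-7) = 21.
v-values: 15, -13, 6; range = 15 − (-13) = 28.
Area = (21 × 28) / 2 = 294.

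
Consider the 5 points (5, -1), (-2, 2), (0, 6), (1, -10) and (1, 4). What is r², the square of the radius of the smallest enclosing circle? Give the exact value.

64.25

A smallest enclosing disk is always determined by at most three of the input points on its boundary.
The farthest pair is (0, 6)–(1, -10) with squared distance 257. The circle on this segment as diameter has centre (0.5, -2) and r² = 257/4 = 64.25.
Check (5, -1): distance² to centre = 21.25 ≤ 64.25, so it lies inside.
All remaining points lie in this disk, and no smaller disk contains both endpoints, so this is the minimum enclosing circle.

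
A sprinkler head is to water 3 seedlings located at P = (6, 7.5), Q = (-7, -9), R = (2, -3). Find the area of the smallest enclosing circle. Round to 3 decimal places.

Side lengths²: PQ² = 441.25, PR² = 126.25, QR² = 117.
Since PQ² = 441.25 ≥ 126.25 + 117 = 243.25, the angle opposite PQ is not acute, so the smallest enclosing circle has PQ as diameter.
Centre = midpoint of PQ = (-0.5, -0.75), r² = 441.25/4 = 110.3125.
Area = π·r² = π·110.3125 ≈ 346.557.

346.557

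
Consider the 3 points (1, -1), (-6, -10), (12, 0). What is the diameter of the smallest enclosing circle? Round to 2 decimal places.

20.59

Call the three points A, B, C in the order given.
Side lengths²: AB² = 130, AC² = 122, BC² = 424.
Since BC² = 424 ≥ 130 + 122 = 252, the angle opposite BC is not acute, so the smallest enclosing circle has BC as diameter.
Centre = midpoint of BC = (3, -5), r² = 424/4 = 106.
Diameter = 2r = 2√106 ≈ 20.59.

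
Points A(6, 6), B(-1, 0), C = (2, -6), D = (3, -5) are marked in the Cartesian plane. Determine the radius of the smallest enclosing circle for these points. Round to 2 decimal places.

By Welzl's lemma the MEC is supported by two points (diametrically opposite) or three points (on a circumcircle).
The farthest pair is A–C with squared distance 160. The circle on this segment as diameter has centre (4, 0) and r² = 160/4 = 40.
Check B: distance² to centre = 25 ≤ 40, so it lies inside.
All remaining points lie in this disk, and no smaller disk contains both endpoints, so this is the minimum enclosing circle.
r = √40 ≈ 6.32.

6.32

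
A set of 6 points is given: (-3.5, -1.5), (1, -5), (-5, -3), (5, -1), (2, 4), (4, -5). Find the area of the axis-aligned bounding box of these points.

90

x ranges over [-5, 5], width 10.
y ranges over [-5, 4], height 9.
Area = 10 × 9 = 90.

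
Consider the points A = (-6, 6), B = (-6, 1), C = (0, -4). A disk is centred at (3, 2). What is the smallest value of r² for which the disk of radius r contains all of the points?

The required radius is the distance from (3, 2) to the farthest point.
Squared distances: 97, 82, 45.
Maximum is 97, attained at A.

97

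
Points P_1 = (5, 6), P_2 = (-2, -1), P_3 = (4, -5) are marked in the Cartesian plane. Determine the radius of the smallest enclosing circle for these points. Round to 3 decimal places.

5.632

Side lengths²: P_1P_2² = 98, P_1P_3² = 122, P_2P_3² = 52.
Since P_1P_3² = 122 < 98 + 52 = 150, the triangle is acute, so the smallest enclosing circle is the circumcircle.
Circumcentre = (3.4, 0.6), r² = 31.72.
r = √(31.72) ≈ 5.632.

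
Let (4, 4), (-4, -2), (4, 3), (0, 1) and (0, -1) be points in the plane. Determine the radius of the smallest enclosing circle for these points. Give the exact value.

5

The minimum enclosing circle of a finite set is fixed by two of the points (as a diameter) or three (as a circumcircle).
The farthest pair is (4, 4)–(-4, -2) with squared distance 100. The circle on this segment as diameter has centre (0, 1) and r² = 100/4 = 25.
Check (4, 3): distance² to centre = 20 ≤ 25, so it lies inside.
All remaining points lie in this disk, and no smaller disk contains both endpoints, so this is the minimum enclosing circle.
r = √25 = 5.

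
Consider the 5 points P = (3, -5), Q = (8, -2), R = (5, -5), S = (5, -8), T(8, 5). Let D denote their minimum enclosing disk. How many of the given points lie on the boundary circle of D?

The minimum enclosing circle of a finite set is fixed by two of the points (as a diameter) or three (as a circumcircle).
The farthest pair is S–T with squared distance 178. The circle on this segment as diameter has centre (6.5, -1.5) and r² = 178/4 = 44.5.
Check P: distance² to centre = 24.5 ≤ 44.5, so it lies inside.
All remaining points lie in this disk, and no smaller disk contains both endpoints, so this is the minimum enclosing circle.
The points at distance exactly r from the centre are S, T — 2 points.

2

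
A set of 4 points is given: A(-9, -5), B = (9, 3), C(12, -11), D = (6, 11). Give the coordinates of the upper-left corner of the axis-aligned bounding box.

x-range [-9, 12], y-range [-11, 11].
The upper-left corner is (-9, 11).

(-9, 11)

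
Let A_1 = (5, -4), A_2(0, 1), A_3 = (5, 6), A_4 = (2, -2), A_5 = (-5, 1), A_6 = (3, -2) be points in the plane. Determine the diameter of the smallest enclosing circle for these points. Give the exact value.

12.5

The minimum enclosing circle of a finite set is fixed by two of the points (as a diameter) or three (as a circumcircle).
The minimum enclosing circle is determined by three boundary points: A_1, A_3, A_5.
Their circumcentre is (1.25, 1) with r² = 39.0625.
The farthest remaining point A_6 is at distance² 12.0625 ≤ 39.0625.
Diameter = 2r = 2√(39.0625) = 12.5.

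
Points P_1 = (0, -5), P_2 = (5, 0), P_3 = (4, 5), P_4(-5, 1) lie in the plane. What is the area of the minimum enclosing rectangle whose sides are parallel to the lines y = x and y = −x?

77

In coordinates u = x + y, v = x − y the rectangle is axis-aligned; the map (x,y)→(u,v) scales areas by 2.
u-values: -5, 5, 9, -4; range = 9 − (-5) = 14.
v-values: 5, 5, -1, -6; range = 5 − (-6) = 11.
Area = (14 × 11) / 2 = 77.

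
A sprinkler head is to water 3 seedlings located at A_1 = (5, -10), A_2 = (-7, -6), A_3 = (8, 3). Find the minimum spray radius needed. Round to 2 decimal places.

8.79

Side lengths²: A_1A_2² = 160, A_1A_3² = 178, A_2A_3² = 306.
Since A_2A_3² = 306 < 178 + 160 = 338, the triangle is acute, so the smallest enclosing circle is the circumcircle.
Circumcentre = (13/14, -31/14), r² = 7565/98.
r = √(7565/98) ≈ 8.79.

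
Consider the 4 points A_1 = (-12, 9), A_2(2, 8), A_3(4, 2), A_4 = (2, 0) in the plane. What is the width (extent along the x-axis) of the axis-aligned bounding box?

16

max x = 4, min x = -12, so width = 16.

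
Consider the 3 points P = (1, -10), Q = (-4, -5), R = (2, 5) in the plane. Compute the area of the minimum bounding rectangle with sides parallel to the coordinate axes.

90

x ranges over [-4, 2], width 6.
y ranges over [-10, 5], height 15.
Area = 6 × 15 = 90.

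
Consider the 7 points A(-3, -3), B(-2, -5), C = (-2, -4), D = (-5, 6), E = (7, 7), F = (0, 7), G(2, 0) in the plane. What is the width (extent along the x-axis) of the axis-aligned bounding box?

max x = 7, min x = -5, so width = 12.

12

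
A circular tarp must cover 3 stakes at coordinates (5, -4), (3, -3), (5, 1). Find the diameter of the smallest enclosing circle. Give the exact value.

5

Call the three points A, B, C in the order given.
Side lengths²: AB² = 5, AC² = 25, BC² = 20.
Since AC² = 25 ≥ 20 + 5 = 25, the angle opposite AC is not acute, so the smallest enclosing circle has AC as diameter.
Centre = midpoint of AC = (5, -1.5), r² = 25/4 = 6.25.
Diameter = 2r = 2√(6.25) = 5.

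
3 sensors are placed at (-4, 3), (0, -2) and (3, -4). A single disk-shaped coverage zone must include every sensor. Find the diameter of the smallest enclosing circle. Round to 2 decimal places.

Call the three points A, B, C in the order given.
Side lengths²: AB² = 41, AC² = 98, BC² = 13.
Since AC² = 98 ≥ 41 + 13 = 54, the angle opposite AC is not acute, so the smallest enclosing circle has AC as diameter.
Centre = midpoint of AC = (-0.5, -0.5), r² = 98/4 = 24.5.
Diameter = 2r = 2√(24.5) ≈ 9.90.

9.90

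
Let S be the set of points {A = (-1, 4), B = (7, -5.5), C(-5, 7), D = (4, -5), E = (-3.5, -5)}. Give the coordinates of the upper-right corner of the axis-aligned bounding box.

x-range [-5, 7], y-range [-5.5, 7].
The upper-right corner is (7, 7).

(7, 7)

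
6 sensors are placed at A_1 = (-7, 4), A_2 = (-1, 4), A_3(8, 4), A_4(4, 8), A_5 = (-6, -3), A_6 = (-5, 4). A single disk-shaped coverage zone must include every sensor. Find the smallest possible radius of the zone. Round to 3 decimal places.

By Welzl's lemma the MEC is supported by two points (diametrically opposite) or three points (on a circumcircle).
The minimum enclosing circle is determined by three boundary points: A_1, A_3, A_5.
Their circumcentre is (0.5, 1.5) with r² = 62.5.
The farthest remaining point A_4 is at distance² 54.5 ≤ 62.5.
r = √(62.5) ≈ 7.906.

7.906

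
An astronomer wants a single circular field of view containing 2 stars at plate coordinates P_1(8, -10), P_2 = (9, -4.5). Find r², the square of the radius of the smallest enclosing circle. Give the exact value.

The smallest circle enclosing two points has them as diameter endpoints.
Centre = midpoint = (8.5, -7.25); r² = |P_1P_2|²/4 = 31.25/4 = 7.8125.

7.8125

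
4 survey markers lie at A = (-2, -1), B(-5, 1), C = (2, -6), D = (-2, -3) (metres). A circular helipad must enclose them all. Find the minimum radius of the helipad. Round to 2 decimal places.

4.95

A smallest enclosing disk is always determined by at most three of the input points on its boundary.
The farthest pair is B–C with squared distance 98. The circle on this segment as diameter has centre (-1.5, -2.5) and r² = 98/4 = 24.5.
Check A: distance² to centre = 2.5 ≤ 24.5, so it lies inside.
All remaining points lie in this disk, and no smaller disk contains both endpoints, so this is the minimum enclosing circle.
r = √(24.5) ≈ 4.95.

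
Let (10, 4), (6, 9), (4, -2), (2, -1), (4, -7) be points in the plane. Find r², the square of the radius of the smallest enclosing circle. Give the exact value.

A smallest enclosing disk is always determined by at most three of the input points on its boundary.
The farthest pair is (6, 9)–(4, -7) with squared distance 260. The circle on this segment as diameter has centre (5, 1) and r² = 260/4 = 65.
Check (10, 4): distance² to centre = 34 ≤ 65, so it lies inside.
All remaining points lie in this disk, and no smaller disk contains both endpoints, so this is the minimum enclosing circle.

65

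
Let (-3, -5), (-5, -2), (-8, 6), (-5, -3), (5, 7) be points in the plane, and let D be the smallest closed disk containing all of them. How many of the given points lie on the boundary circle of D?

The minimum enclosing circle is determined by three boundary points: (-3, -5), (-8, 6), (5, 7).
Their circumcentre is (-44/37, 91/37) with r² = 80665/1369.
The farthest remaining point (-5, -3) is at distance² 60685/1369 ≤ 80665/1369.
The points at distance exactly r from the centre are (-3, -5), (-8, 6), (5, 7) — 3 points.

3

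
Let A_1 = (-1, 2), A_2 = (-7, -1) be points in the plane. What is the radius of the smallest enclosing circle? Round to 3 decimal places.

3.354

The smallest circle enclosing two points has them as diameter endpoints.
Centre = midpoint = (-4, 0.5); r² = |A_1A_2|²/4 = 45/4 = 11.25.
r = √(11.25) ≈ 3.354.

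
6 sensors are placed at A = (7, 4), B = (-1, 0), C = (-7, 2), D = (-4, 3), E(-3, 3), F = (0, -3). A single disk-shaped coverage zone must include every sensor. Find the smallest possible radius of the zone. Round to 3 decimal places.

7.071

A smallest enclosing disk is always determined by at most three of the input points on its boundary.
The farthest pair is A–C with squared distance 200. The circle on this segment as diameter has centre (0, 3) and r² = 200/4 = 50.
Check B: distance² to centre = 10 ≤ 50, so it lies inside.
All remaining points lie in this disk, and no smaller disk contains both endpoints, so this is the minimum enclosing circle.
r = √50 ≈ 7.071.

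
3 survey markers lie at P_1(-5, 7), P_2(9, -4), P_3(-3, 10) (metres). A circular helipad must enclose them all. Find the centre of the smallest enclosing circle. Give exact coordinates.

(3, 3)

Side lengths²: P_1P_2² = 317, P_1P_3² = 13, P_2P_3² = 340.
Since P_2P_3² = 340 ≥ 317 + 13 = 330, the angle opposite P_2P_3 is not acute, so the smallest enclosing circle has P_2P_3 as diameter.
Centre = midpoint of P_2P_3 = (3, 3), r² = 340/4 = 85.
Centre = (3, 3).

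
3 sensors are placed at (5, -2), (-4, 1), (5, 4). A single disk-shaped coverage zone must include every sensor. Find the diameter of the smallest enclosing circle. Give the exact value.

Call the three points A, B, C in the order given.
Side lengths²: AB² = 90, AC² = 36, BC² = 90.
Since BC² = 90 < 90 + 36 = 126, the triangle is acute, so the smallest enclosing circle is the circumcircle.
Circumcentre = (1, 1), r² = 25.
Diameter = 2r = 2√25 = 10.

10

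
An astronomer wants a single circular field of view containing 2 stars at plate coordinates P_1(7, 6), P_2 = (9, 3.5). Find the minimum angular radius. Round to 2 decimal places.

The smallest circle enclosing two points has them as diameter endpoints.
Centre = midpoint = (8, 4.75); r² = |P_1P_2|²/4 = 10.25/4 = 2.5625.
r = √(2.5625) ≈ 1.60.

1.60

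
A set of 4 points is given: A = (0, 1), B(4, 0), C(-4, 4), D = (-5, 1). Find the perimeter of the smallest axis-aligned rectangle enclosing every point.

Width = max x − min x = 4 − (-5) = 9.
Height = max y − min y = 4 − 0 = 4.
Perimeter = 2(9 + 4) = 26.

26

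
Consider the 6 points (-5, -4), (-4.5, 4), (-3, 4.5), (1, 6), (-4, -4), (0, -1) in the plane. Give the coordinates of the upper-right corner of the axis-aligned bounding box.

x-range [-5, 1], y-range [-4, 6].
The upper-right corner is (1, 6).

(1, 6)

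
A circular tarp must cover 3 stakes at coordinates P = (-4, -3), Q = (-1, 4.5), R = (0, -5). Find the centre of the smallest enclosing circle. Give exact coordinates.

(-0.5, -0.25)

Side lengths²: PQ² = 65.25, PR² = 20, QR² = 91.25.
Since QR² = 91.25 ≥ 65.25 + 20 = 85.25, the angle opposite QR is not acute, so the smallest enclosing circle has QR as diameter.
Centre = midpoint of QR = (-0.5, -0.25), r² = 91.25/4 = 22.8125.
Centre = (-0.5, -0.25).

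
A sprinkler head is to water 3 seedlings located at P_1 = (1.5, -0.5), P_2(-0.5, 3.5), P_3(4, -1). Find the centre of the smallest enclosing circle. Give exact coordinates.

Side lengths²: P_1P_2² = 20, P_1P_3² = 6.5, P_2P_3² = 40.5.
Since P_2P_3² = 40.5 ≥ 20 + 6.5 = 26.5, the angle opposite P_2P_3 is not acute, so the smallest enclosing circle has P_2P_3 as diameter.
Centre = midpoint of P_2P_3 = (1.75, 1.25), r² = 40.5/4 = 10.125.
Centre = (1.75, 1.25).

(1.75, 1.25)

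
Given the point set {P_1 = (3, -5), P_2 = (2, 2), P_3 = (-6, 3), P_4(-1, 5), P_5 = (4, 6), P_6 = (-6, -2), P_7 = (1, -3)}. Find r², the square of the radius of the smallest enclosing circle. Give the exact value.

12505/289

The minimum enclosing circle is determined by three boundary points: P_1, P_5, P_6.
Their circumcentre is (-1/17, 14/17) with r² = 12505/289.
The farthest remaining point P_3 is at distance² 11570/289 ≤ 12505/289.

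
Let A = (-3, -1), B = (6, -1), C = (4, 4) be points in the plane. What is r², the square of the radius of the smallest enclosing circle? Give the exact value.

Side lengths²: AB² = 81, AC² = 74, BC² = 29.
Since AB² = 81 < 74 + 29 = 103, the triangle is acute, so the smallest enclosing circle is the circumcircle.
Circumcentre = (1.5, 0.1), r² = 21.46.

21.46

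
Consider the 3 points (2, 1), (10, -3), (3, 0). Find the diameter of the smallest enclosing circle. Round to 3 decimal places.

Call the three points A, B, C in the order given.
Side lengths²: AB² = 80, AC² = 2, BC² = 58.
Since AB² = 80 ≥ 58 + 2 = 60, the angle opposite AB is not acute, so the smallest enclosing circle has AB as diameter.
Centre = midpoint of AB = (6, -1), r² = 80/4 = 20.
Diameter = 2r = 2√20 ≈ 8.944.

8.944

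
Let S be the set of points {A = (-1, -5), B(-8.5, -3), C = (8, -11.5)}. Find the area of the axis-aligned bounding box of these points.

140.25

x ranges over [-8.5, 8], width 16.5.
y ranges over [-11.5, -3], height 8.5.
Area = 16.5 × 8.5 = 140.25.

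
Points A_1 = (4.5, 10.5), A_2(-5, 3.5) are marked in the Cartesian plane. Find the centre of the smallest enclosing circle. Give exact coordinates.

The smallest circle enclosing two points has them as diameter endpoints.
Centre = midpoint = (-0.25, 7); r² = |A_1A_2|²/4 = 139.25/4 = 34.8125.
Centre = (-0.25, 7).

(-0.25, 7)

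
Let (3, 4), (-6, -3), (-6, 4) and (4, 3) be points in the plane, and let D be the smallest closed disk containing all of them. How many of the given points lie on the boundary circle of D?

A smallest enclosing disk is always determined by at most three of the input points on its boundary.
The minimum enclosing circle is determined by three boundary points: (-6, -3), (-6, 4), (4, 3).
Their circumcentre is (-1.3, 0.5) with r² = 34.34.
The farthest remaining point (3, 4) is at distance² 30.74 ≤ 34.34.
The points at distance exactly r from the centre are (-6, -3), (-6, 4), (4, 3) — 3 points.

3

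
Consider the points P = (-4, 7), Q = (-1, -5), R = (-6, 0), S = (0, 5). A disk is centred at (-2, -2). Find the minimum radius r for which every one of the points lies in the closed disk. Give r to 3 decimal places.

9.220

The required radius is the distance from (-2, -2) to the farthest point.
Squared distances: 85, 10, 20, 53.
Maximum is 85, attained at P.
r = √85 ≈ 9.220.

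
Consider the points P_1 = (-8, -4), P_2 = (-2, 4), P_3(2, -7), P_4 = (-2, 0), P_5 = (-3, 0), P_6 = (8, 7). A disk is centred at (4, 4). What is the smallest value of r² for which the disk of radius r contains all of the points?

The required radius is the distance from (4, 4) to the farthest point.
Squared distances: 208, 36, 125, 52, 65, 25.
Maximum is 208, attained at P_1.

208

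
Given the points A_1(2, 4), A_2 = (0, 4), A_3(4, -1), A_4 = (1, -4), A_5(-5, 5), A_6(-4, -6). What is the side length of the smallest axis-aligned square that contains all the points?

11

The bounding box has width 9 and height 11.
An axis-aligned square enclosing the set must have side ≥ max(width, height).
So the minimum side is max(9, 11) = 11.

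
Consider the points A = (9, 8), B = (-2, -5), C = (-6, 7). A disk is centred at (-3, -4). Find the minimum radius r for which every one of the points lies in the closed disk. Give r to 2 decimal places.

16.97

The required radius is the distance from (-3, -4) to the farthest point.
Squared distances: 288, 2, 130.
Maximum is 288, attained at A.
r = √288 ≈ 16.97.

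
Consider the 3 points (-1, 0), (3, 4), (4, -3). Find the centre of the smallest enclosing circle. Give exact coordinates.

Call the three points A, B, C in the order given.
Side lengths²: AB² = 32, AC² = 34, BC² = 50.
Since BC² = 50 < 34 + 32 = 66, the triangle is acute, so the smallest enclosing circle is the circumcircle.
Circumcentre = (2.625, 0.375), r² = 13.28125.
Centre = (2.625, 0.375).

(2.625, 0.375)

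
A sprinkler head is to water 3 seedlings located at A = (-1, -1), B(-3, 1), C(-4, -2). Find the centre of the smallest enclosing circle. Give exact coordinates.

Side lengths²: AB² = 8, AC² = 10, BC² = 10.
Since BC² = 10 < 10 + 8 = 18, the triangle is acute, so the smallest enclosing circle is the circumcircle.
Circumcentre = (-2.75, -0.75), r² = 3.125.
Centre = (-2.75, -0.75).

(-2.75, -0.75)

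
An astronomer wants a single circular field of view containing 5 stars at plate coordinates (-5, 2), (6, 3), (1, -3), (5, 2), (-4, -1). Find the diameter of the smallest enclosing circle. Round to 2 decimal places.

11.06

By Welzl's lemma the MEC is supported by two points (diametrically opposite) or three points (on a circumcircle).
The minimum enclosing circle is determined by three boundary points: (-5, 2), (6, 3), (-4, -1).
Their circumcentre is (9/17, 37/17) with r² = 8845/289.
The farthest remaining point (1, -3) is at distance² 7808/289 ≤ 8845/289.
Diameter = 2r = 2√(8845/289) ≈ 11.06.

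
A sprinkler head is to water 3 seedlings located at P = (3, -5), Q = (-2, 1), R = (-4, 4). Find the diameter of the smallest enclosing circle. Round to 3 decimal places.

Side lengths²: PQ² = 61, PR² = 130, QR² = 13.
Since PR² = 130 ≥ 61 + 13 = 74, the angle opposite PR is not acute, so the smallest enclosing circle has PR as diameter.
Centre = midpoint of PR = (-0.5, -0.5), r² = 130/4 = 32.5.
Diameter = 2r = 2√(32.5) ≈ 11.402.

11.402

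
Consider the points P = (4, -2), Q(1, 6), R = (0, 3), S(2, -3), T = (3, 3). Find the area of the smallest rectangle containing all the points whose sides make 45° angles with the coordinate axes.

In coordinates u = x + y, v = x − y the rectangle is axis-aligned; the map (x,y)→(u,v) scales areas by 2.
u-values: 2, 7, 3, -1, 6; range = 7 − (-1) = 8.
v-values: 6, -5, -3, 5, 0; range = 6 − (-5) = 11.
Area = (8 × 11) / 2 = 44.

44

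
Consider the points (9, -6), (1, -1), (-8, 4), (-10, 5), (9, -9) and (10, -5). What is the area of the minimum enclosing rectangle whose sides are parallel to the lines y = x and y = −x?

In coordinates u = x + y, v = x − y the rectangle is axis-aligned; the map (x,y)→(u,v) scales areas by 2.
u-values: 3, 0, -4, -5, 0, 5; range = 5 − (-5) = 10.
v-values: 15, 2, -12, -15, 18, 15; range = 18 − (-15) = 33.
Area = (10 × 33) / 2 = 165.

165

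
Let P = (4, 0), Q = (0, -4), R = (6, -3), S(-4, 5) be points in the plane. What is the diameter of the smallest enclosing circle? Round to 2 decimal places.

By Welzl's lemma the MEC is supported by two points (diametrically opposite) or three points (on a circumcircle).
The farthest pair is R–S with squared distance 164. The circle on this segment as diameter has centre (1, 1) and r² = 164/4 = 41.
Check P: distance² to centre = 10 ≤ 41, so it lies inside.
All remaining points lie in this disk, and no smaller disk contains both endpoints, so this is the minimum enclosing circle.
Diameter = 2r = 2√41 ≈ 12.81.

12.81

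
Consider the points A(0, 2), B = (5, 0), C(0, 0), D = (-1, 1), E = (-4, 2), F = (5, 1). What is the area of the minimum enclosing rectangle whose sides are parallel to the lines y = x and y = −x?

In coordinates u = x + y, v = x − y the rectangle is axis-aligned; the map (x,y)→(u,v) scales areas by 2.
u-values: 2, 5, 0, 0, -2, 6; range = 6 − (-2) = 8.
v-values: -2, 5, 0, -2, -6, 4; range = 5 − (-6) = 11.
Area = (8 × 11) / 2 = 44.

44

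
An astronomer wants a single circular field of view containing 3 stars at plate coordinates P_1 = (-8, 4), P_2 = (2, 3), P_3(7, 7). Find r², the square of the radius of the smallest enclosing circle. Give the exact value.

Side lengths²: P_1P_2² = 101, P_1P_3² = 234, P_2P_3² = 41.
Since P_1P_3² = 234 ≥ 101 + 41 = 142, the angle opposite P_1P_3 is not acute, so the smallest enclosing circle has P_1P_3 as diameter.
Centre = midpoint of P_1P_3 = (-0.5, 5.5), r² = 234/4 = 58.5.

58.5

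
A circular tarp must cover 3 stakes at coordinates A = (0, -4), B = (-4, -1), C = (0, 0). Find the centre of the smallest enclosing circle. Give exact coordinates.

(-1.625, -2)

Side lengths²: AB² = 25, AC² = 16, BC² = 17.
Since AB² = 25 < 17 + 16 = 33, the triangle is acute, so the smallest enclosing circle is the circumcircle.
Circumcentre = (-1.625, -2), r² = 6.640625.
Centre = (-1.625, -2).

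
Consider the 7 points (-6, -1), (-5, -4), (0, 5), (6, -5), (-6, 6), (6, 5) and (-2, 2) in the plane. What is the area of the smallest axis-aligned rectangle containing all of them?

x ranges over [-6, 6], width 12.
y ranges over [-5, 6], height 11.
Area = 12 × 11 = 132.

132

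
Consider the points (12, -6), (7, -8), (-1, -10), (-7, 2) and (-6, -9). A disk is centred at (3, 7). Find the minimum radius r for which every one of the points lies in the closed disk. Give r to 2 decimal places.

18.36

The required radius is the distance from (3, 7) to the farthest point.
Squared distances: 250, 241, 305, 125, 337.
Maximum is 337, attained at (-6, -9).
r = √337 ≈ 18.36.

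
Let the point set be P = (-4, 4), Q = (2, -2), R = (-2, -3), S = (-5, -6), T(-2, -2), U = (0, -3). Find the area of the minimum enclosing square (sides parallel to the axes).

The bounding box has width 7 and height 10.
An axis-aligned square enclosing the set must have side ≥ max(width, height).
So the minimum side is max(7, 10) = 10.
Area = 10² = 100.

100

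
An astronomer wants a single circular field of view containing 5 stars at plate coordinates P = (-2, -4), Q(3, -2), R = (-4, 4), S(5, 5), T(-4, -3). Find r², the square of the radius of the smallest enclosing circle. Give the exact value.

36.25

The farthest pair is S–T with squared distance 145. The circle on this segment as diameter has centre (0.5, 1) and r² = 145/4 = 36.25.
Check P: distance² to centre = 31.25 ≤ 36.25, so it lies inside.
All remaining points lie in this disk, and no smaller disk contains both endpoints, so this is the minimum enclosing circle.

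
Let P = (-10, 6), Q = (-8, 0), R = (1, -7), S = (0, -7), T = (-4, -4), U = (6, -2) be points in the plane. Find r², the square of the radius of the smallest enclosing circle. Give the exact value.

725/9

A smallest enclosing disk is always determined by at most three of the input points on its boundary.
The minimum enclosing circle is determined by three boundary points: P, R, U.
Their circumcentre is (-7/3, 4/3) with r² = 725/9.
The farthest remaining point S is at distance² 674/9 ≤ 725/9.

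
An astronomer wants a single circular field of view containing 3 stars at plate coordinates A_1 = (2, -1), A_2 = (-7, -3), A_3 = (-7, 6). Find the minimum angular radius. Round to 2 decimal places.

Side lengths²: A_1A_2² = 85, A_1A_3² = 130, A_2A_3² = 81.
Since A_1A_3² = 130 < 85 + 81 = 166, the triangle is acute, so the smallest enclosing circle is the circumcircle.
Circumcentre = (-59/18, 1.5), r² = 5525/162.
r = √(5525/162) ≈ 5.84.

5.84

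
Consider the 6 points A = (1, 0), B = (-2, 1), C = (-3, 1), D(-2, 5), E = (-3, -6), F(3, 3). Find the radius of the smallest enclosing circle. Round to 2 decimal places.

5.64

A smallest enclosing disk is always determined by at most three of the input points on its boundary.
The minimum enclosing circle is determined by three boundary points: D, E, F.
Their circumcentre is (-51/38, -23/38) with r² = 22997/722.
The farthest remaining point A is at distance² 4225/722 ≤ 22997/722.
r = √(22997/722) ≈ 5.64.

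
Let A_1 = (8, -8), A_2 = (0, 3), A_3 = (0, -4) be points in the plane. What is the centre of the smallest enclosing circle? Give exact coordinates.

Side lengths²: A_1A_2² = 185, A_1A_3² = 80, A_2A_3² = 49.
Since A_1A_2² = 185 ≥ 80 + 49 = 129, the angle opposite A_1A_2 is not acute, so the smallest enclosing circle has A_1A_2 as diameter.
Centre = midpoint of A_1A_2 = (4, -2.5), r² = 185/4 = 46.25.
Centre = (4, -2.5).

(4, -2.5)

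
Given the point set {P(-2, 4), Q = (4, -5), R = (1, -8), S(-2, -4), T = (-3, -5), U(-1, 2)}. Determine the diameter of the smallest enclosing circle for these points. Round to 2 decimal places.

A smallest enclosing disk is always determined by at most three of the input points on its boundary.
The farthest pair is P–R with squared distance 153. The circle on this segment as diameter has centre (-0.5, -2) and r² = 153/4 = 38.25.
Check Q: distance² to centre = 29.25 ≤ 38.25, so it lies inside.
All remaining points lie in this disk, and no smaller disk contains both endpoints, so this is the minimum enclosing circle.
Diameter = 2r = 2√(38.25) ≈ 12.37.

12.37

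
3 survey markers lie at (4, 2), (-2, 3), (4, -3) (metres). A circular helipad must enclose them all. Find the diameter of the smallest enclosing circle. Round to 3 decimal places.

8.485

Call the three points A, B, C in the order given.
Side lengths²: AB² = 37, AC² = 25, BC² = 72.
Since BC² = 72 ≥ 37 + 25 = 62, the angle opposite BC is not acute, so the smallest enclosing circle has BC as diameter.
Centre = midpoint of BC = (1, 0), r² = 72/4 = 18.
Diameter = 2r = 2√18 ≈ 8.485.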